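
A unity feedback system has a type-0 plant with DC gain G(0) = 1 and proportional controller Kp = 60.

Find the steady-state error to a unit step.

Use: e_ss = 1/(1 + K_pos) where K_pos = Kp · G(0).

K_pos = Kp · G(0) = 60 × 1 = 60. e_ss = 1/(1 + 60) = 0.0164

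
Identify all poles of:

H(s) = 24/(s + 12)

Pole is where denominator = 0: s + 12 = 0, so s = -12.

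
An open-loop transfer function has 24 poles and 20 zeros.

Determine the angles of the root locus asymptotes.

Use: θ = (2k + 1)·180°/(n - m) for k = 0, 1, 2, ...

n - m = 24 - 20 = 4. Angles: θk = (2k + 1)·180°/4 = 45°, 135°, 225°, 315°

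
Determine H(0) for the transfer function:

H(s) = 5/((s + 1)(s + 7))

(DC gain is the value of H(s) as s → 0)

DC gain = H(0) = 5/(1 × 7) = 5/7 = 0.7143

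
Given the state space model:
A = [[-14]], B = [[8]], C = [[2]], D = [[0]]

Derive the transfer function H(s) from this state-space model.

(sI - A)⁻¹ = 1/(s + 14). H(s) = 2 × 8/(s + 14) + 0 = 16/(s + 14).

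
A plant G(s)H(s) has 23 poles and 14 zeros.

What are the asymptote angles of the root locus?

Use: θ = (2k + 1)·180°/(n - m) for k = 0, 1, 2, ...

n - m = 23 - 14 = 9. Angles: θk = (2k + 1)·180°/9 = 20°, 60°, 100°, 140°, 180°, 220°, 260°, 300°, 340°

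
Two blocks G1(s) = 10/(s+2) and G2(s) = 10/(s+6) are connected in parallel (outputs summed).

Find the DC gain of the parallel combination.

Parallel: G_eq = G1 + G2. DC gain = G1(0) + G2(0) = 10/2 + 10/6 = 5 + 1.6667 = 6.6667.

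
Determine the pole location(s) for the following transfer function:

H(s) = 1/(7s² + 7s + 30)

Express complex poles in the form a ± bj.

Discriminant = 7² - 4×7×30 = 49 - 840 = -791 < 0, so the poles are a complex conjugate pair s = (-7 ± j√791)/(2×7). Real part = -7/(2×7) = -7/14 = -0.5; imaginary part = ±√791/(2×7) ≈ 2.0089. Poles: s = -0.5 ± 2.0089j.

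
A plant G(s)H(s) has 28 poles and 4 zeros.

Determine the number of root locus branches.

Root locus has n branches where n = number of poles = 28.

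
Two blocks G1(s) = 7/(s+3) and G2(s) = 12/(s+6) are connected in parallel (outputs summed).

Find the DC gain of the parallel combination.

Parallel: G_eq = G1 + G2. DC gain = G1(0) + G2(0) = 7/3 + 12/6 = 2.3333 + 2 = 4.3333.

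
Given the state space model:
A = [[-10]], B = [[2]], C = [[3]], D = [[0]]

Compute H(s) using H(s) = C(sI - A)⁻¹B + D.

(sI - A)⁻¹ = 1/(s + 10). H(s) = 3 × 2/(s + 10) + 0 = 6/(s + 10).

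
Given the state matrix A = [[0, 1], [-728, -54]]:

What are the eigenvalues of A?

det(A - λI) = λ² - (-54)λ + 728 = (λ - (-26))(λ - (-28)). Eigenvalues: -26, -28.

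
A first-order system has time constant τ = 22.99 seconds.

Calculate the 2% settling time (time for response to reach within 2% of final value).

For first-order system, 2% settling time ≈ 4τ = 4 × 22.99 = 91.96 s.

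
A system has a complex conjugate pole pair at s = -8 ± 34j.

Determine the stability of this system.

Real part of poles is -8 (< 0, left half-plane). Stable.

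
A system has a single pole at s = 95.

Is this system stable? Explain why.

Pole at s = 95 is in the right half-plane. Unstable.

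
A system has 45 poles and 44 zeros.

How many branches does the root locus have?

Root locus has n branches where n = number of poles = 45.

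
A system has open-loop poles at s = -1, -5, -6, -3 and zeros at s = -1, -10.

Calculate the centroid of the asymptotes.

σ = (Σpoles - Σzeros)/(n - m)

σ = (Σpoles - Σzeros)/(n - m) = (-15 - (-11))/(4 - 2) = -4/2 = -2.0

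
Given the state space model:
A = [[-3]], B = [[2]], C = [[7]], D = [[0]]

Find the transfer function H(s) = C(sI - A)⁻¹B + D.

(sI - A)⁻¹ = 1/(s + 3). H(s) = 7 × 2/(s + 3) + 0 = 14/(s + 3).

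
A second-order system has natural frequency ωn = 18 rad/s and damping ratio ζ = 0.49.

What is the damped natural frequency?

ωd = ωn√(1 - ζ²) = 18√(1 - 0.49²) = 15.69 rad/s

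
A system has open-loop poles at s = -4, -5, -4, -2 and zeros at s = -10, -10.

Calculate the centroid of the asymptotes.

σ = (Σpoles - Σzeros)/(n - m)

σ = (Σpoles - Σzeros)/(n - m) = (-15 - (-20))/(4 - 2) = 5/2 = 2.5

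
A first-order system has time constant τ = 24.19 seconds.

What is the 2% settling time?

For first-order system, 2% settling time ≈ 4τ = 4 × 24.19 = 96.76 s.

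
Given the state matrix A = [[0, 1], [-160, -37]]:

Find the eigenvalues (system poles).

det(A - λI) = λ² - (-37)λ + 160 = (λ - (-5))(λ - (-32)). Eigenvalues: -5, -32.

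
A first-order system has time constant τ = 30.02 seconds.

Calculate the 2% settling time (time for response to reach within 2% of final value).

For first-order system, 2% settling time ≈ 4τ = 4 × 30.02 = 120.08 s.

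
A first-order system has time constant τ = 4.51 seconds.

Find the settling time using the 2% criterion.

For first-order system, 2% settling time ≈ 4τ = 4 × 4.51 = 18.04 s.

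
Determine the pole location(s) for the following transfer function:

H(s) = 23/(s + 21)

Pole is where denominator = 0: s + 21 = 0, so s = -21.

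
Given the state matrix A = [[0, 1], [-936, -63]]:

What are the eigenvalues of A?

det(A - λI) = λ² - (-63)λ + 936 = (λ - (-24))(λ - (-39)). Eigenvalues: -24, -39.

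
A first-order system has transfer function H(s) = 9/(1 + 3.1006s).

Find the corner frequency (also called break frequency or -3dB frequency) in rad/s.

Corner frequency = 1/τ = 1/3.1006 = 0.323 rad/s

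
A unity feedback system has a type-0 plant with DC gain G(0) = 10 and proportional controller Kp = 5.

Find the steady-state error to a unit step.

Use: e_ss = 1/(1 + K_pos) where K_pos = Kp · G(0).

K_pos = Kp · G(0) = 5 × 10 = 50. e_ss = 1/(1 + 50) = 0.0196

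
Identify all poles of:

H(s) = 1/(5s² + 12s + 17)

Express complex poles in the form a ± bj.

Discriminant = 12² - 4×5×17 = 144 - 340 = -196 < 0, so the poles are a complex conjugate pair s = (-12 ± j√196)/(2×5). Real part = -12/(2×5) = -12/10 = -1.2; imaginary part = ±√196/(2×5) = 14/10 = 1.4. Poles: s = -1.2 ± 1.4j.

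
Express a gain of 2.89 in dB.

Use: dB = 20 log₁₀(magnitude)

dB = 20 log₁₀(2.89) = 9.2 dB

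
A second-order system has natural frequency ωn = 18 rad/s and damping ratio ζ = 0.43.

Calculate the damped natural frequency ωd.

ωd = ωn√(1 - ζ²) = 18√(1 - 0.43²) = 16.25 rad/s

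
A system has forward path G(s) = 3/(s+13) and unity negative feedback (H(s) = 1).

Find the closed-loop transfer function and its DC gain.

T(s) = G/(1+GH) = [3/(s+13)] / [1 + 3/(s+13)] = 3/(s+13+3) = 3/(s+16). DC gain = 3/16 = 0.1875.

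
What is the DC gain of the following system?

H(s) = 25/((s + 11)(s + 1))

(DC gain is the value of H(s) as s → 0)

DC gain = H(0) = 25/(11 × 1) = 25/11 = 2.2727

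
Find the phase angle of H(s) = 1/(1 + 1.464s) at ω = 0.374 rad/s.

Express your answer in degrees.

Phase = -arctan(ωτ) = -arctan(0.374 × 1.464) = -28.7°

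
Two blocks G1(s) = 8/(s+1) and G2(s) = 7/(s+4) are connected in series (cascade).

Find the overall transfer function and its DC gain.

Series: multiply transfer functions. G_eq = 8/(s+1) × 7/(s+4) = 56/((s+1)(s+4)). DC gain = 56/(1×4) = 14.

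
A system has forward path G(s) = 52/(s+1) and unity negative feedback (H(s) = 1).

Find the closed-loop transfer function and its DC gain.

T(s) = G/(1+GH) = [52/(s+1)] / [1 + 52/(s+1)] = 52/(s+1+52) = 52/(s+53). DC gain = 52/53 = 0.9811.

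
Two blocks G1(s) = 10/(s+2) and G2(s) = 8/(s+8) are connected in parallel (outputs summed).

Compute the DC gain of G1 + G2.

Parallel: G_eq = G1 + G2. DC gain = G1(0) + G2(0) = 10/2 + 8/8 = 5 + 1 = 6.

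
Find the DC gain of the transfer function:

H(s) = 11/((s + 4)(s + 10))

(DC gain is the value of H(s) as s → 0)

DC gain = H(0) = 11/(4 × 10) = 11/40 = 0.275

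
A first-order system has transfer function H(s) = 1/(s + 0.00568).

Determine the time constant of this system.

For H(s) = 1/(s + 1/τ), the pole is at -1/τ = -0.00568, so τ = 1/0.00568 = 176.1 s.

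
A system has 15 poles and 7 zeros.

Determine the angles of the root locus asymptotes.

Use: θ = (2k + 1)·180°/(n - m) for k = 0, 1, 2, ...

n - m = 15 - 7 = 8. Angles: θk = (2k + 1)·180°/8 = 22.5°, 67.5°, 112.5°, 157.5°, 202.5°, 247.5°, 292.5°, 337.5°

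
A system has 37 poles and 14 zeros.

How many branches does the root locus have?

Root locus has n branches where n = number of poles = 37.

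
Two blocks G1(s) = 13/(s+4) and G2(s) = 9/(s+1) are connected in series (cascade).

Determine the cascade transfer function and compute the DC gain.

Series: multiply transfer functions. G_eq = 13/(s+4) × 9/(s+1) = 117/((s+4)(s+1)). DC gain = 117/(4×1) = 29.25.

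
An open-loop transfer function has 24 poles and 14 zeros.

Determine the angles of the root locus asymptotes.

n - m = 24 - 14 = 10. Angles: θk = (2k + 1)·180°/10 = 18°, 54°, 90°, 126°, 162°, 198°, 234°, 270°, 306°, 342°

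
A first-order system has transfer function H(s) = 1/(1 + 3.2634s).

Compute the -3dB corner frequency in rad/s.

Corner frequency = 1/τ = 1/3.2634 = 0.306 rad/s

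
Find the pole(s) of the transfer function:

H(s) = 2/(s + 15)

Pole is where denominator = 0: s + 15 = 0, so s = -15.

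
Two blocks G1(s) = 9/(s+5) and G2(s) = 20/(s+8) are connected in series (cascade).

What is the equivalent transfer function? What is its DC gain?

Series: multiply transfer functions. G_eq = 9/(s+5) × 20/(s+8) = 180/((s+5)(s+8)). DC gain = 180/(5×8) = 4.5.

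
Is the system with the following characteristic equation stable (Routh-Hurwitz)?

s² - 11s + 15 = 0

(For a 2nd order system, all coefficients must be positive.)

Coefficients: 1, -11, 15. b=-11 not positive, so system is unstable.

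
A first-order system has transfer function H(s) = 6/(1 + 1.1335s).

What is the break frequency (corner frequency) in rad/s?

Corner frequency = 1/τ = 1/1.1335 = 0.882 rad/s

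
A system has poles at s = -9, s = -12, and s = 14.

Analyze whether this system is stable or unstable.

Pole(s) at s = 14 are not in the left half-plane. System is unstable.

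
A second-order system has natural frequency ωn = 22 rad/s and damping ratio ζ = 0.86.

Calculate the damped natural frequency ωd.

ωd = ωn√(1 - ζ²) = 22√(1 - 0.86²) = 11.23 rad/s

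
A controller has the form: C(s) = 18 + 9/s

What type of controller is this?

This is a Proportional-Integral (PI) controller.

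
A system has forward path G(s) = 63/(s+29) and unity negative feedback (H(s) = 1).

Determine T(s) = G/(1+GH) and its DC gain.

T(s) = G/(1+GH) = [63/(s+29)] / [1 + 63/(s+29)] = 63/(s+29+63) = 63/(s+92). DC gain = 63/92 = 0.6848.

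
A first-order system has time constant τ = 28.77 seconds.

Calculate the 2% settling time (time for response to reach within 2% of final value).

For first-order system, 2% settling time ≈ 4τ = 4 × 28.77 = 115.08 s.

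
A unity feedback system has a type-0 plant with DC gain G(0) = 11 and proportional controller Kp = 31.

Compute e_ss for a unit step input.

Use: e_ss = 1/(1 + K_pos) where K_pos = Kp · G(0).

K_pos = Kp · G(0) = 31 × 11 = 341. e_ss = 1/(1 + 341) = 0.0029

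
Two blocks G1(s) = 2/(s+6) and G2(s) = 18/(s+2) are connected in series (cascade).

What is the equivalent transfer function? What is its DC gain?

Series: multiply transfer functions. G_eq = 2/(s+6) × 18/(s+2) = 36/((s+6)(s+2)). DC gain = 36/(6×2) = 3.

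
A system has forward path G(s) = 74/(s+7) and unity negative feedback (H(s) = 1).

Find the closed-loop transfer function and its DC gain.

T(s) = G/(1+GH) = [74/(s+7)] / [1 + 74/(s+7)] = 74/(s+7+74) = 74/(s+81). DC gain = 74/81 = 0.9136.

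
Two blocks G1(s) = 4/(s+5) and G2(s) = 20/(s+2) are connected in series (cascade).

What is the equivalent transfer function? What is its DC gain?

Series: multiply transfer functions. G_eq = 4/(s+5) × 20/(s+2) = 80/((s+5)(s+2)). DC gain = 80/(5×2) = 8.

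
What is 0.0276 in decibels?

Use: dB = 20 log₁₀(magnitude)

dB = 20 log₁₀(0.0276) = -31.2 dB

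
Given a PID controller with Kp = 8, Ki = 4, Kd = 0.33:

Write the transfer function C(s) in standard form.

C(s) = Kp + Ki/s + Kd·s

Substituting values: C(s) = 8 + 4/s + 0.33s = (0.33s² + 8s + 4)/s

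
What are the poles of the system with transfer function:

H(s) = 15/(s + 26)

Pole is where denominator = 0: s + 26 = 0, so s = -26.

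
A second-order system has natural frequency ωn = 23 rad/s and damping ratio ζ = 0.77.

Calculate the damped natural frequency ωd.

ωd = ωn√(1 - ζ²) = 23√(1 - 0.77²) = 14.68 rad/s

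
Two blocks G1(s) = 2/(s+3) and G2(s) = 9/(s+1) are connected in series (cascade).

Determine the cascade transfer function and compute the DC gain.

Series: multiply transfer functions. G_eq = 2/(s+3) × 9/(s+1) = 18/((s+3)(s+1)). DC gain = 18/(3×1) = 6.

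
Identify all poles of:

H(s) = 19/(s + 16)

Pole is where denominator = 0: s + 16 = 0, so s = -16.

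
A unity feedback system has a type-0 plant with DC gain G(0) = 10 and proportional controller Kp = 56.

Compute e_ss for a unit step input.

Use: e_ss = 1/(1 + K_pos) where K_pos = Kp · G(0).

K_pos = Kp · G(0) = 56 × 10 = 560. e_ss = 1/(1 + 560) = 0.0018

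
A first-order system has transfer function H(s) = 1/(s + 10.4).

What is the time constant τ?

For H(s) = 1/(s + 1/τ), the pole is at -1/τ = -10.4, so τ = 1/10.4 = 0.0962 s.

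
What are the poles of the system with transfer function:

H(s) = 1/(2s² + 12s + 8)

Discriminant = 12² - 4×2×8 = 144 - 64 = 80 > 0, so two distinct real poles. Using quadratic formula: s = (-12 ± √80)/(2×2) = (-12 ± √80)/4, with √80 ≈ 8.9443. s₁ ≈ -0.7639, s₂ ≈ -5.2361. Poles: s₁ = -0.7639, s₂ = -5.2361.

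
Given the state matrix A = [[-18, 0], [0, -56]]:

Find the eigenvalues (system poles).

For diagonal matrix, eigenvalues are diagonal entries: λ₁ = -18, λ₂ = -56.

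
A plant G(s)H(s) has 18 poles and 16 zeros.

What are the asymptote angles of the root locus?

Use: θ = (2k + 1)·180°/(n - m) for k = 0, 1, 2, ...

n - m = 18 - 16 = 2. Angles: θk = (2k + 1)·180°/2 = 90°, 270°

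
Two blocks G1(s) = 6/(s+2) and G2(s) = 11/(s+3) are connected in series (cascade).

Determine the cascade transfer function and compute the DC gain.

Series: multiply transfer functions. G_eq = 6/(s+2) × 11/(s+3) = 66/((s+2)(s+3)). DC gain = 66/(2×3) = 11.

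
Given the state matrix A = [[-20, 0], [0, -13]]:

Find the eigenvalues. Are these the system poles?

For diagonal matrix, eigenvalues are diagonal entries: λ₁ = -20, λ₂ = -13. Eigenvalues of A = system poles.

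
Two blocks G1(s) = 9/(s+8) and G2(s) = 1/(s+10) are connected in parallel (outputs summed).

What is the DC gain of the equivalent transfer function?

Parallel: G_eq = G1 + G2. DC gain = G1(0) + G2(0) = 9/8 + 1/10 = 1.125 + 0.1 = 1.225.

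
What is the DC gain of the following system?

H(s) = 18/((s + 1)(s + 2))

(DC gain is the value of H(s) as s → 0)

DC gain = H(0) = 18/(1 × 2) = 18/2 = 9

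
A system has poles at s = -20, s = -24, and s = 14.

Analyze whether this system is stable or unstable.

Pole(s) at s = 14 are not in the left half-plane. System is unstable.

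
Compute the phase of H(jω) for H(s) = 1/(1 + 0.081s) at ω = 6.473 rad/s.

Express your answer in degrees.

Phase = -arctan(ωτ) = -arctan(6.473 × 0.081) = -27.7°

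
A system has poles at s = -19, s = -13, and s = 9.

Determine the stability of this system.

Pole(s) at s = 9 are not in the left half-plane. System is unstable.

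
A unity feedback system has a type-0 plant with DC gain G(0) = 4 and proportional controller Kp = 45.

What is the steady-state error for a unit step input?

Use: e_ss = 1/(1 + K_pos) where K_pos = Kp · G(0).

K_pos = Kp · G(0) = 45 × 4 = 180. e_ss = 1/(1 + 180) = 0.0055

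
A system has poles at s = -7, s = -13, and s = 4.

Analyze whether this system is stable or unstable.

Pole(s) at s = 4 are not in the left half-plane. System is unstable.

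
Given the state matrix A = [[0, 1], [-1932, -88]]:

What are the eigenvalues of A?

det(A - λI) = λ² - (-88)λ + 1932 = (λ - (-46))(λ - (-42)). Eigenvalues: -46, -42.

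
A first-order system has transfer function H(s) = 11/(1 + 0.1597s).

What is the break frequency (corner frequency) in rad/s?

Corner frequency = 1/τ = 1/0.1597 = 6.262 rad/s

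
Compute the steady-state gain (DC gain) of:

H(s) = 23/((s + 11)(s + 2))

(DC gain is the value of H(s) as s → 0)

DC gain = H(0) = 23/(11 × 2) = 23/22 = 1.0455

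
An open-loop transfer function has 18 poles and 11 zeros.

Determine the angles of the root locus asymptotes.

n - m = 18 - 11 = 7. Angles: θk = (2k + 1)·180°/7 = 25.71°, 77.14°, 128.57°, 180°, 231.43°, 282.86°, 334.29°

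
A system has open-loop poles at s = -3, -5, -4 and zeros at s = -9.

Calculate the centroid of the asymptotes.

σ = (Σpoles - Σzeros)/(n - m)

σ = (Σpoles - Σzeros)/(n - m) = (-12 - (-9))/(3 - 1) = -3/2 = -1.5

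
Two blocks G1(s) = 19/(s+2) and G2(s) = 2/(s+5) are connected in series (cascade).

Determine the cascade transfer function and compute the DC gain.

Series: multiply transfer functions. G_eq = 19/(s+2) × 2/(s+5) = 38/((s+2)(s+5)). DC gain = 38/(2×5) = 3.8.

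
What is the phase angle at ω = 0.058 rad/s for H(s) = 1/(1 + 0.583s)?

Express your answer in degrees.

Phase = -arctan(ωτ) = -arctan(0.058 × 0.583) = -1.9°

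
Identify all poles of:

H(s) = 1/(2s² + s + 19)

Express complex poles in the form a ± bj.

Discriminant = 1² - 4×2×19 = 1 - 152 = -151 < 0, so the poles are a complex conjugate pair s = (-1 ± j√151)/(2×2). Real part = -1/(2×2) = -1/4 = -0.25; imaginary part = ±√151/(2×2) ≈ 3.0721. Poles: s = -0.25 ± 3.0721j.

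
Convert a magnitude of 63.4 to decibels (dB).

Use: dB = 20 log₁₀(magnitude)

dB = 20 log₁₀(63.4) = 36.0 dB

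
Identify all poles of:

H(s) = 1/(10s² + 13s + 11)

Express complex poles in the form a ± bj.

Discriminant = 13² - 4×10×11 = 169 - 440 = -271 < 0, so the poles are a complex conjugate pair s = (-13 ± j√271)/(2×10). Real part = -13/(2×10) = -13/20 = -0.65; imaginary part = ±√271/(2×10) ≈ 0.8231. Poles: s = -0.65 ± 0.8231j.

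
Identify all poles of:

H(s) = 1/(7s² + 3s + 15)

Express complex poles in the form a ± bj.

Discriminant = 3² - 4×7×15 = 9 - 420 = -411 < 0, so the poles are a complex conjugate pair s = (-3 ± j√411)/(2×7). Real part = -3/(2×7) = -3/14 ≈ -0.2143; imaginary part = ±√411/(2×7) ≈ 1.4481. Poles: s = -0.2143 ± 1.4481j.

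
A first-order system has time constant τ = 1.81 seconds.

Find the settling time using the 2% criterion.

For first-order system, 2% settling time ≈ 4τ = 4 × 1.81 = 7.24 s.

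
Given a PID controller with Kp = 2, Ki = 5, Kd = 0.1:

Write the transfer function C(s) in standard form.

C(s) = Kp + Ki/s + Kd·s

Substituting values: C(s) = 2 + 5/s + 0.1s = (0.1s² + 2s + 5)/s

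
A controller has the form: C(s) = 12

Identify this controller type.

This is a Proportional (P) controller.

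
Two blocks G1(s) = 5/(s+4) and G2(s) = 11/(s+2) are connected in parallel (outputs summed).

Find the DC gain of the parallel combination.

Parallel: G_eq = G1 + G2. DC gain = G1(0) + G2(0) = 5/4 + 11/2 = 1.25 + 5.5 = 6.75.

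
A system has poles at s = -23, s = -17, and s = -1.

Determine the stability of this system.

All poles are in the left half-plane. System is stable.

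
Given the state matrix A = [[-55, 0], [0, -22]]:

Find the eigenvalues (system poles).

For diagonal matrix, eigenvalues are diagonal entries: λ₁ = -55, λ₂ = -22.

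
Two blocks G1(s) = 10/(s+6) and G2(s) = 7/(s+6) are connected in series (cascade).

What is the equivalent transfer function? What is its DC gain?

Series: multiply transfer functions. G_eq = 10/(s+6) × 7/(s+6) = 70/((s+6)(s+6)). DC gain = 70/(6×6) = 1.9444.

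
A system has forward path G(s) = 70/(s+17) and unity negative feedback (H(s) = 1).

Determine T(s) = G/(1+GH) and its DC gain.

T(s) = G/(1+GH) = [70/(s+17)] / [1 + 70/(s+17)] = 70/(s+17+70) = 70/(s+87). DC gain = 70/87 = 0.8046.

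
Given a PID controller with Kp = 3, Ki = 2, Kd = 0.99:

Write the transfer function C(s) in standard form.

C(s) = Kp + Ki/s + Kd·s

Substituting values: C(s) = 3 + 2/s + 0.99s = (0.99s² + 3s + 2)/s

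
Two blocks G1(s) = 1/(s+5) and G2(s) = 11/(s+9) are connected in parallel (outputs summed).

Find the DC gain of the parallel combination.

Parallel: G_eq = G1 + G2. DC gain = G1(0) + G2(0) = 1/5 + 11/9 = 0.2 + 1.2222 = 1.4222.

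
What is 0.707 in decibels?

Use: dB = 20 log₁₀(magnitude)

dB = 20 log₁₀(0.707) = -3.0 dB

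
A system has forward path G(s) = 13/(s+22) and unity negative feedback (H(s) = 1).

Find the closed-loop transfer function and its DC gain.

T(s) = G/(1+GH) = [13/(s+22)] / [1 + 13/(s+22)] = 13/(s+22+13) = 13/(s+35). DC gain = 13/35 = 0.3714.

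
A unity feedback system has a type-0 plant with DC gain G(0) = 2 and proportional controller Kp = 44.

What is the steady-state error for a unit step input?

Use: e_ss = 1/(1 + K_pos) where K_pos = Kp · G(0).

K_pos = Kp · G(0) = 44 × 2 = 88. e_ss = 1/(1 + 88) = 0.0112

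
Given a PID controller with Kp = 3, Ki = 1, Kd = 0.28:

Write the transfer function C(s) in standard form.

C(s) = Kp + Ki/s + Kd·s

Substituting values: C(s) = 3 + 1/s + 0.28s = (0.28s² + 3s + 1)/s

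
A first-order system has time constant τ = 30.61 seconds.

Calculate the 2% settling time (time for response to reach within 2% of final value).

For first-order system, 2% settling time ≈ 4τ = 4 × 30.61 = 122.44 s.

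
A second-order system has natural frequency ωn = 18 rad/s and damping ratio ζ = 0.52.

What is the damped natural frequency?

ωd = ωn√(1 - ζ²) = 18√(1 - 0.52²) = 15.37 rad/s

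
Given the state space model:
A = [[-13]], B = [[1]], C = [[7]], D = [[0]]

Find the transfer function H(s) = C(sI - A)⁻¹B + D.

(sI - A)⁻¹ = 1/(s + 13). H(s) = 7 × 1/(s + 13) + 0 = 7/(s + 13).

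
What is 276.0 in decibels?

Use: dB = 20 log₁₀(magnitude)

dB = 20 log₁₀(276.0) = 48.8 dB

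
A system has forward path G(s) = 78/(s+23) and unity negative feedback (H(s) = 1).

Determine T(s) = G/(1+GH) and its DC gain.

T(s) = G/(1+GH) = [78/(s+23)] / [1 + 78/(s+23)] = 78/(s+23+78) = 78/(s+101). DC gain = 78/101 = 0.7723.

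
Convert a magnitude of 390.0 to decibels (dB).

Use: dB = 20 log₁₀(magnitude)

dB = 20 log₁₀(390.0) = 51.8 dB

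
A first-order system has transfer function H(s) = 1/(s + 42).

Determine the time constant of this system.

For H(s) = 1/(s + 1/τ), the pole is at -1/τ = -42, so τ = 1/42 = 0.0238 s.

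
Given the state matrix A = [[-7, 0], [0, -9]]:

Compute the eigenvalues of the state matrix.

For diagonal matrix, eigenvalues are diagonal entries: λ₁ = -7, λ₂ = -9.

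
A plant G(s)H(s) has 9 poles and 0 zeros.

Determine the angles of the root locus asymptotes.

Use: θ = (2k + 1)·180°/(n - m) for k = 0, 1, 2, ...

n - m = 9 - 0 = 9. Angles: θk = (2k + 1)·180°/9 = 20°, 60°, 100°, 140°, 180°, 220°, 260°, 300°, 340°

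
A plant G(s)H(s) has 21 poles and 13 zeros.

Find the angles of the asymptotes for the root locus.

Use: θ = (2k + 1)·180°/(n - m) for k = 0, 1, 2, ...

n - m = 21 - 13 = 8. Angles: θk = (2k + 1)·180°/8 = 22.5°, 67.5°, 112.5°, 157.5°, 202.5°, 247.5°, 292.5°, 337.5°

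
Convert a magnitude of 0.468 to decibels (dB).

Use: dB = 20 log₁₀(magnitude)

dB = 20 log₁₀(0.468) = -6.6 dB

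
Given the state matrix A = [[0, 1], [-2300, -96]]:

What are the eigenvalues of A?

det(A - λI) = λ² - (-96)λ + 2300 = (λ - (-46))(λ - (-50)). Eigenvalues: -46, -50.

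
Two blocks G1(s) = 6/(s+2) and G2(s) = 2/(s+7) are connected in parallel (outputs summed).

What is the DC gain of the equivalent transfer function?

Parallel: G_eq = G1 + G2. DC gain = G1(0) + G2(0) = 6/2 + 2/7 = 3 + 0.2857 = 3.2857.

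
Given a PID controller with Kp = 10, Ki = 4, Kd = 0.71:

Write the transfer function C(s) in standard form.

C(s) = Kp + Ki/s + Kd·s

Substituting values: C(s) = 10 + 4/s + 0.71s = (0.71s² + 10s + 4)/s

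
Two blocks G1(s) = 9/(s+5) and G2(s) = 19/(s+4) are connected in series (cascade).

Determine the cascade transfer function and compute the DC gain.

Series: multiply transfer functions. G_eq = 9/(s+5) × 19/(s+4) = 171/((s+5)(s+4)). DC gain = 171/(5×4) = 8.55.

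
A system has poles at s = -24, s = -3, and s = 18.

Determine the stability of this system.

Pole(s) at s = 18 are not in the left half-plane. System is unstable.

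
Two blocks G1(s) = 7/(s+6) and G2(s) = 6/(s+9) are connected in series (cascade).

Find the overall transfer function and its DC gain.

Series: multiply transfer functions. G_eq = 7/(s+6) × 6/(s+9) = 42/((s+6)(s+9)). DC gain = 42/(6×9) = 0.7778.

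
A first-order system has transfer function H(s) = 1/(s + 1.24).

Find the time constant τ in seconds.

For H(s) = 1/(s + 1/τ), the pole is at -1/τ = -1.24, so τ = 1/1.24 = 0.8065 s.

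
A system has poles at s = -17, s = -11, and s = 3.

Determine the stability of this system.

Pole(s) at s = 3 are not in the left half-plane. System is unstable.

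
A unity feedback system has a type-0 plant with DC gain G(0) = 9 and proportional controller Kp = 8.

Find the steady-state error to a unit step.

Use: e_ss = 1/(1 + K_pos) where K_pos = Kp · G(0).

K_pos = Kp · G(0) = 8 × 9 = 72. e_ss = 1/(1 + 72) = 0.0137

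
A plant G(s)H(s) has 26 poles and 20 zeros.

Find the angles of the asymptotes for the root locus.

n - m = 26 - 20 = 6. Angles: θk = (2k + 1)·180°/6 = 30°, 90°, 150°, 210°, 270°, 330°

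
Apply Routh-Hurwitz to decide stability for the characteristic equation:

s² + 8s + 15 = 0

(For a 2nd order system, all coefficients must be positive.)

Coefficients: 1, 8, 15. All positive, so system is stable.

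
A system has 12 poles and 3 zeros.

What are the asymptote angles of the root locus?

n - m = 12 - 3 = 9. Angles: θk = (2k + 1)·180°/9 = 20°, 60°, 100°, 140°, 180°, 220°, 260°, 300°, 340°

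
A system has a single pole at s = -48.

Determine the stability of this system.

Pole at s = -48 is in the left half-plane. Stable.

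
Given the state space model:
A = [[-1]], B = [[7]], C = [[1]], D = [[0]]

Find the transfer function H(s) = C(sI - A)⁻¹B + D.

(sI - A)⁻¹ = 1/(s + 1). H(s) = 1 × 7/(s + 1) + 0 = 7/(s + 1).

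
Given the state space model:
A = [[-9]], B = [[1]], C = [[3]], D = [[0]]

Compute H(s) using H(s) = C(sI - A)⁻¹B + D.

(sI - A)⁻¹ = 1/(s + 9). H(s) = 3 × 1/(s + 9) + 0 = 3/(s + 9).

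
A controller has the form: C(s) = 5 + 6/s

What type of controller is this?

This is a Proportional-Integral (PI) controller.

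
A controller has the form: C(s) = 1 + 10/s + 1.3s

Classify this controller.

This is a Proportional-Integral-Derivative (PID) controller.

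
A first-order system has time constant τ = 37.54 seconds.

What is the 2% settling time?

For first-order system, 2% settling time ≈ 4τ = 4 × 37.54 = 150.16 s.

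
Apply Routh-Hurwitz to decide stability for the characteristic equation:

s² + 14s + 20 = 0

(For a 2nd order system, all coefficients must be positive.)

Coefficients: 1, 14, 20. All positive, so system is stable.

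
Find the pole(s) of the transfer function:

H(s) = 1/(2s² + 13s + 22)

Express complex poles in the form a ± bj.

Discriminant = 13² - 4×2×22 = 169 - 176 = -7 < 0, so the poles are a complex conjugate pair s = (-13 ± j√7)/(2×2). Real part = -13/(2×2) = -13/4 = -3.25; imaginary part = ±√7/(2×2) ≈ 0.6614. Poles: s = -3.25 ± 0.6614j.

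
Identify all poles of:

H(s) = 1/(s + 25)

Pole is where denominator = 0: s + 25 = 0, so s = -25.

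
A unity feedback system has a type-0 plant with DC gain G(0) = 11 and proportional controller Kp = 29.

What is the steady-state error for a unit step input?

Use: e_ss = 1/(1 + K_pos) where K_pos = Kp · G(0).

K_pos = Kp · G(0) = 29 × 11 = 319. e_ss = 1/(1 + 319) = 0.003125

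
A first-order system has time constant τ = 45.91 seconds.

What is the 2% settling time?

For first-order system, 2% settling time ≈ 4τ = 4 × 45.91 = 183.64 s.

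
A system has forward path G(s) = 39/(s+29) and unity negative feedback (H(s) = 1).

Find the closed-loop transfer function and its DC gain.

T(s) = G/(1+GH) = [39/(s+29)] / [1 + 39/(s+29)] = 39/(s+29+39) = 39/(s+68). DC gain = 39/68 = 0.5735.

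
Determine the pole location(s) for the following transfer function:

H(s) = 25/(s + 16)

Pole is where denominator = 0: s + 16 = 0, so s = -16.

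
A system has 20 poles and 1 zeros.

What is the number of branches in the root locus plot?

Root locus has n branches where n = number of poles = 20.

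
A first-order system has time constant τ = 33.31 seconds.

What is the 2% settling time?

For first-order system, 2% settling time ≈ 4τ = 4 × 33.31 = 133.24 s.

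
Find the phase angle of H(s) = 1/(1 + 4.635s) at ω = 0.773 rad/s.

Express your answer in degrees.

Phase = -arctan(ωτ) = -arctan(0.773 × 4.635) = -74.4°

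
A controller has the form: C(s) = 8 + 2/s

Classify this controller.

This is a Proportional-Integral (PI) controller.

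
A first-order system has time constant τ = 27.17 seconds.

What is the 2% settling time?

For first-order system, 2% settling time ≈ 4τ = 4 × 27.17 = 108.68 s.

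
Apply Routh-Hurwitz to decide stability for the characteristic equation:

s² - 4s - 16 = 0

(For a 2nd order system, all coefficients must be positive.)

Coefficients: 1, -4, -16. b=-4, c=-16 not positive, so system is unstable.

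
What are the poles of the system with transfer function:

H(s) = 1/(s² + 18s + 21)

Discriminant = 18² - 4×1×21 = 324 - 84 = 240 > 0, so two distinct real poles. Using quadratic formula: s = (-18 ± √240)/(2×1) = (-18 ± √240)/2, with √240 ≈ 15.4919. s₁ ≈ -1.2540, s₂ ≈ -16.7460. Poles: s₁ = -1.2540, s₂ = -16.7460.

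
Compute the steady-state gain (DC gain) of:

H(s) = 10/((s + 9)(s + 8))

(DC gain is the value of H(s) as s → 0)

DC gain = H(0) = 10/(9 × 8) = 10/72 = 0.1389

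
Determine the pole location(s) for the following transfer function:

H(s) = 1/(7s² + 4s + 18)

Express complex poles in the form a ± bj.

Discriminant = 4² - 4×7×18 = 16 - 504 = -488 < 0, so the poles are a complex conjugate pair s = (-4 ± j√488)/(2×7). Real part = -4/(2×7) = -4/14 ≈ -0.2857; imaginary part = ±√488/(2×7) ≈ 1.5779. Poles: s = -0.2857 ± 1.5779j.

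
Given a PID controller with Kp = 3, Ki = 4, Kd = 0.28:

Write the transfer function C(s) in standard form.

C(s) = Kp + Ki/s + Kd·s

Substituting values: C(s) = 3 + 4/s + 0.28s = (0.28s² + 3s + 4)/s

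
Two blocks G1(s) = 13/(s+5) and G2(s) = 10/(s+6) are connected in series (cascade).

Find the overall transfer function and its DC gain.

Series: multiply transfer functions. G_eq = 13/(s+5) × 10/(s+6) = 130/((s+5)(s+6)). DC gain = 130/(5×6) = 4.3333.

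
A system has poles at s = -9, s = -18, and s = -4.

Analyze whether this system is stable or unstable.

All poles are in the left half-plane. System is stable.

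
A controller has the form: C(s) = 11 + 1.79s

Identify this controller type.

This is a Proportional-Derivative (PD) controller.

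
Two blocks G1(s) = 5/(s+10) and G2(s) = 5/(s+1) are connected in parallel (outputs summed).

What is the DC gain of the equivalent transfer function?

Parallel: G_eq = G1 + G2. DC gain = G1(0) + G2(0) = 5/10 + 5/1 = 0.5 + 5 = 5.5.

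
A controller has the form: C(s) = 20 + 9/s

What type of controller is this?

This is a Proportional-Integral (PI) controller.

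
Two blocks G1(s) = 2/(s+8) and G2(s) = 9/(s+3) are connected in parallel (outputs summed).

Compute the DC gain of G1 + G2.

Parallel: G_eq = G1 + G2. DC gain = G1(0) + G2(0) = 2/8 + 9/3 = 0.25 + 3 = 3.25.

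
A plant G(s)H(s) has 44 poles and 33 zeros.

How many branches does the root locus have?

Root locus has n branches where n = number of poles = 44.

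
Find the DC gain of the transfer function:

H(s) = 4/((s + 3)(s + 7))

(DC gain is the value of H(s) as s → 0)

DC gain = H(0) = 4/(3 × 7) = 4/21 = 0.1905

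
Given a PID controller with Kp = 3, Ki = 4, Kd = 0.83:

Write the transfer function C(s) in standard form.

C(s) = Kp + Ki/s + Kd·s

Substituting values: C(s) = 3 + 4/s + 0.83s = (0.83s² + 3s + 4)/s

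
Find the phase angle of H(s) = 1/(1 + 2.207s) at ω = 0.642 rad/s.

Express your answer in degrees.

Phase = -arctan(ωτ) = -arctan(0.642 × 2.207) = -54.8°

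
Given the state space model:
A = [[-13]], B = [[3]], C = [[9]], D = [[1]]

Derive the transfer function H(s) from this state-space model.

(sI - A)⁻¹ = 1/(s + 13). H(s) = 9×3/(s + 13) + 1 = (s + 40)/(s + 13).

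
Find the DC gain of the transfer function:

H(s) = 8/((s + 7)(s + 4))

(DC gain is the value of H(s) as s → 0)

DC gain = H(0) = 8/(7 × 4) = 8/28 = 0.2857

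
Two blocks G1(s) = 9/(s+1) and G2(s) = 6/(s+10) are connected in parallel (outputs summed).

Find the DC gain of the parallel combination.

Parallel: G_eq = G1 + G2. DC gain = G1(0) + G2(0) = 9/1 + 6/10 = 9 + 0.6 = 9.6.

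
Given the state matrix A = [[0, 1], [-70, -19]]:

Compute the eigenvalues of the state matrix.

det(A - λI) = λ² - (-19)λ + 70 = (λ - (-14))(λ - (-5)). Eigenvalues: -14, -5.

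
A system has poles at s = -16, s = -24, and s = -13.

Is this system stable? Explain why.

All poles are in the left half-plane. System is stable.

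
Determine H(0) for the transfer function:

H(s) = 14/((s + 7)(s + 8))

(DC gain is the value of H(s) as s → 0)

DC gain = H(0) = 14/(7 × 8) = 14/56 = 0.25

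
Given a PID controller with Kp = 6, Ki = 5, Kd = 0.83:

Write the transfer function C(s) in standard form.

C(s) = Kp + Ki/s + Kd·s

Substituting values: C(s) = 6 + 5/s + 0.83s = (0.83s² + 6s + 5)/s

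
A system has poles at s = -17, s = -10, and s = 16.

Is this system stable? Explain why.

Pole(s) at s = 16 are not in the left half-plane. System is unstable.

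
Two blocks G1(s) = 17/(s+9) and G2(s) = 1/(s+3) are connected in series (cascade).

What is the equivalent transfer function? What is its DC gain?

Series: multiply transfer functions. G_eq = 17/(s+9) × 1/(s+3) = 17/((s+9)(s+3)). DC gain = 17/(9×3) = 0.6296.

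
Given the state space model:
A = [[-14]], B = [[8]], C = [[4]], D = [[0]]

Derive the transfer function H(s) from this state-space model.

(sI - A)⁻¹ = 1/(s + 14). H(s) = 4 × 8/(s + 14) + 0 = 32/(s + 14).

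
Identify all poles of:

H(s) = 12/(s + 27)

Pole is where denominator = 0: s + 27 = 0, so s = -27.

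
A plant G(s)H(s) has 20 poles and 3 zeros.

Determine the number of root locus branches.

Root locus has n branches where n = number of poles = 20.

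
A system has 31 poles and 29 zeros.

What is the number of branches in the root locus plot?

Root locus has n branches where n = number of poles = 31.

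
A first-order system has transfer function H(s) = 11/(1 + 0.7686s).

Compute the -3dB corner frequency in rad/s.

Corner frequency = 1/τ = 1/0.7686 = 1.301 rad/s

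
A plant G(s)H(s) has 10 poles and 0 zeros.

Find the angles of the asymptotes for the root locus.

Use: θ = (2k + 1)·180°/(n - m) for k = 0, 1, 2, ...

n - m = 10 - 0 = 10. Angles: θk = (2k + 1)·180°/10 = 18°, 54°, 90°, 126°, 162°, 198°, 234°, 270°, 306°, 342°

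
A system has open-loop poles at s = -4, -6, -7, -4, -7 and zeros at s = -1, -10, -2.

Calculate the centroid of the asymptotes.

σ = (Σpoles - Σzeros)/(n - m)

σ = (Σpoles - Σzeros)/(n - m) = (-28 - (-13))/(5 - 3) = -15/2 = -7.5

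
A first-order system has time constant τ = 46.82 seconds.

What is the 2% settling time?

For first-order system, 2% settling time ≈ 4τ = 4 × 46.82 = 187.28 s.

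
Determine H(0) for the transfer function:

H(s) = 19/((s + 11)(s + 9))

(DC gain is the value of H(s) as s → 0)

DC gain = H(0) = 19/(11 × 9) = 19/99 = 0.1919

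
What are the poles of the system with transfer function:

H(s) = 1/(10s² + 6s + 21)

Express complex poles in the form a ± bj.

Discriminant = 6² - 4×10×21 = 36 - 840 = -804 < 0, so the poles are a complex conjugate pair s = (-6 ± j√804)/(2×10). Real part = -6/(2×10) = -6/20 = -0.3; imaginary part = ±√804/(2×10) ≈ 1.4177. Poles: s = -0.3 ± 1.4177j.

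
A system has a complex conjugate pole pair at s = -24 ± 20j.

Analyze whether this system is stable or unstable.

Real part of poles is -24 (< 0, left half-plane). Stable.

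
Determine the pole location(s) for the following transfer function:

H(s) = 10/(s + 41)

Pole is where denominator = 0: s + 41 = 0, so s = -41.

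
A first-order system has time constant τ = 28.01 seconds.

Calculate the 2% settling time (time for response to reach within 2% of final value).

For first-order system, 2% settling time ≈ 4τ = 4 × 28.01 = 112.04 s.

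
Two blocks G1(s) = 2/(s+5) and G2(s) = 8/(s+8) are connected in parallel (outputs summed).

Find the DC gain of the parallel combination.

Parallel: G_eq = G1 + G2. DC gain = G1(0) + G2(0) = 2/5 + 8/8 = 0.4 + 1 = 1.4.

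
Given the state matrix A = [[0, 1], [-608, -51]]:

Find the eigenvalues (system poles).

det(A - λI) = λ² - (-51)λ + 608 = (λ - (-19))(λ - (-32)). Eigenvalues: -19, -32.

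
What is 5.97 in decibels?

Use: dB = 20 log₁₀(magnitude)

dB = 20 log₁₀(5.97) = 15.5 dB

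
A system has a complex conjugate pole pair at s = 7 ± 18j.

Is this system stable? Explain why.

Real part of poles is 7 (> 0, right half-plane). Unstable.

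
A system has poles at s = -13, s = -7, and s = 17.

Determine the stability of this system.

Pole(s) at s = 17 are not in the left half-plane. System is unstable.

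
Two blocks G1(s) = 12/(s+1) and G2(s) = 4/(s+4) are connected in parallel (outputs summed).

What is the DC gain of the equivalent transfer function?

Parallel: G_eq = G1 + G2. DC gain = G1(0) + G2(0) = 12/1 + 4/4 = 12 + 1 = 13.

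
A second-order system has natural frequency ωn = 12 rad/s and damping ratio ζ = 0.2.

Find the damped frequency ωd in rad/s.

ωd = ωn√(1 - ζ²) = 12√(1 - 0.2²) = 11.76 rad/s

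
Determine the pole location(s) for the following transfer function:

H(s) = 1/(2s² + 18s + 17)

Discriminant = 18² - 4×2×17 = 324 - 136 = 188 > 0, so two distinct real poles. Using quadratic formula: s = (-18 ± √188)/(2×2) = (-18 ± √188)/4, with √188 ≈ 13.7113. s₁ ≈ -1.0722, s₂ ≈ -7.9278. Poles: s₁ = -1.0722, s₂ = -7.9278.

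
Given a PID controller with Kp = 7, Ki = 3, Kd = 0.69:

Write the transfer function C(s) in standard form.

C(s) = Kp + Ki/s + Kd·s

Substituting values: C(s) = 7 + 3/s + 0.69s = (0.69s² + 7s + 3)/s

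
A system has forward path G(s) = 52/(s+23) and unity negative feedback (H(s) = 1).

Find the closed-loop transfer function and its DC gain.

T(s) = G/(1+GH) = [52/(s+23)] / [1 + 52/(s+23)] = 52/(s+23+52) = 52/(s+75). DC gain = 52/75 = 0.6933.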